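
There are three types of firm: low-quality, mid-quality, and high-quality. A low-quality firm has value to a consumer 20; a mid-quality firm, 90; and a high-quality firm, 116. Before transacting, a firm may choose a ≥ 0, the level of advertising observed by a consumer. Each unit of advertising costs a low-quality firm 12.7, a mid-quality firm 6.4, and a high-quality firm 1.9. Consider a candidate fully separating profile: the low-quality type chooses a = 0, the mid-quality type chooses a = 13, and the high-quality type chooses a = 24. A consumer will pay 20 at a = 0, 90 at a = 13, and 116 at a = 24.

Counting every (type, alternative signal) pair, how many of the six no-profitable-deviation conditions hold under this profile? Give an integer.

Low-quality (own payoff 20): to a=13 gives 90 − 12.7×13 = -75.1 → no gain ✓; to a=24 gives 116 − 12.7×24 = -188.8 → no gain ✓.
Mid-quality (own payoff 90 − 6.4×13 = 6.8): to a=0 gives 20 → profitable ✗; to a=24 gives 116 − 6.4×24 = -37.6 → no gain ✓.
High-quality (own payoff 116 − 1.9×24 = 70.4): to a=0 gives 20 → no gain ✓; to a=13 gives 90 − 1.9×13 = 65.3 → no gain ✓.
5 of the 6 constraints hold; not an equilibrium.

5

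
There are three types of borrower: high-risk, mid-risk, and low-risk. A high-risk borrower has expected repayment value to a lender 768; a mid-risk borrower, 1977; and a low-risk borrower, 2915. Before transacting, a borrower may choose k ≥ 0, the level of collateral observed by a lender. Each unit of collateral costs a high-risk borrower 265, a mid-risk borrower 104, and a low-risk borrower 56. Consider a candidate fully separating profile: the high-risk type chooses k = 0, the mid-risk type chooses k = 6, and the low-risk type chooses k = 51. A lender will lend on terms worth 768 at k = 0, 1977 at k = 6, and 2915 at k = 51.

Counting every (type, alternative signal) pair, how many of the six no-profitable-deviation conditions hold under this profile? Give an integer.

4

Mid-risk (own payoff 1977 − 104×6 = 1353): to k=0 gives 768 → no gain ✓; to k=51 gives 2915 − 104×51 = -2389 → no gain ✓.
High-risk (own payoff 768): to k=6 gives 1977 − 265×6 = 387 → no gain ✓; to k=51 gives 2915 − 265×51 = -10600 → no gain ✓.
Low-risk (own payoff 2915 − 56×51 = 59): to k=0 gives 768 → profitable ✗; to k=6 gives 1977 − 56×6 = 1641 → profitable ✗.
4 of the 6 constraints hold; not an equilibrium.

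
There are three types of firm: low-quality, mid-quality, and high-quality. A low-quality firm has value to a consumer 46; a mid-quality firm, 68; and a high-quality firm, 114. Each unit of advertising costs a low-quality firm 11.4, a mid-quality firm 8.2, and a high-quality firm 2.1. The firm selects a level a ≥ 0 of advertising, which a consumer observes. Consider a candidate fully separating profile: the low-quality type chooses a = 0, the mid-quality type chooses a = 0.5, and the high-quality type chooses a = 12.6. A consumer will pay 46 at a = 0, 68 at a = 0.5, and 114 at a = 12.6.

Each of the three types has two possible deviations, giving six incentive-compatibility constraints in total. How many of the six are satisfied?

5

High-quality (own payoff 114 − 2.1×12.6 = 87.54): to a=0 gives 46 → no gain ✓; to a=0.5 gives 68 − 2.1×0.5 = 66.95 → no gain ✓.
Mid-quality (own payoff 68 − 8.2×0.5 = 63.9): to a=0 gives 46 → no gain ✓; to a=12.6 gives 114 − 8.2×12.6 = 10.68 → no gain ✓.
Low-quality (own payoff 46): to a=0.5 gives 68 − 11.4×0.5 = 62.3 → profitable ✗; to a=12.6 gives 114 − 11.4×12.6 = -29.64 → no gain ✓.
5 of the 6 constraints hold; not an equilibrium.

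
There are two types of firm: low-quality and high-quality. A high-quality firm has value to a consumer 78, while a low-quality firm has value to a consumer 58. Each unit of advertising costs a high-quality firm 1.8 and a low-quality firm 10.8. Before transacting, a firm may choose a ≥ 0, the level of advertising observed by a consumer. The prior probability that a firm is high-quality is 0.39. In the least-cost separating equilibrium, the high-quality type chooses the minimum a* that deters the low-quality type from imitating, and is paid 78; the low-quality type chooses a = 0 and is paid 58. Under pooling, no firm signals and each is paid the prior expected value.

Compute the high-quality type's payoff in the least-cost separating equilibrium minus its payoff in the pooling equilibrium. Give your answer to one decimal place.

Least-cost separating signal: a* solves 58 = 78 − 10.8·a*, so a* = (78 − 58)/10.8 ≈ 1.8519.
High-quality type's separating payoff: 78 − 1.8 × a* = 78 − 1.8 × (78 − 58)/10.8 = 78 − 36/10.8 ≈ 74.667.
Pooling payoff: 0.39 × 78 + 0.61 × 58 = 65.8.
Difference: 74.667 − 65.8 = 8.867, i.e. 8.9 to one decimal place.
The high-quality type prefers to separate.

8.9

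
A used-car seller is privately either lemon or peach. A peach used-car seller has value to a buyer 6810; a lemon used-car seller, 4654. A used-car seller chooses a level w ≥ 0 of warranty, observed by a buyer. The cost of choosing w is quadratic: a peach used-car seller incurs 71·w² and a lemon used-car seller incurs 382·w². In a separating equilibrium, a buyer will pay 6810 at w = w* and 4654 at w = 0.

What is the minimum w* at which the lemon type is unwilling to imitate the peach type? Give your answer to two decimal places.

2.38

The lemon type at w = 0 receives 4654; imitating at w* yields 6810 − 382·w*².
Indifference: 4654 = 6810 − 382·w*², so w*² = (6810 − 4654) / 382 ≈ 5.6440.
w* = √5.6440 ≈ 2.38.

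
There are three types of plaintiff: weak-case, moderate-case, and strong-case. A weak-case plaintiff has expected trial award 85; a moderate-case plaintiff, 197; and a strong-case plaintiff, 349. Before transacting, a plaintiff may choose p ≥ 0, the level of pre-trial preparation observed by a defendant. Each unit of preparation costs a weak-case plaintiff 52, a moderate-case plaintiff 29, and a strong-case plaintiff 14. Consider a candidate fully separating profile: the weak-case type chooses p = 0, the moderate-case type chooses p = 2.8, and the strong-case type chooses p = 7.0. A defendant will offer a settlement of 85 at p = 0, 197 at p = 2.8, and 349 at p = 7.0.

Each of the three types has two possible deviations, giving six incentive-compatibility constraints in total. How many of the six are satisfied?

Strong-case (own payoff 349 − 14×7.0 = 251): to p=0 gives 85 → no gain ✓; to p=2.8 gives 197 − 14×2.8 = 157.8 → no gain ✓.
Weak-case (own payoff 85): to p=2.8 gives 197 − 52×2.8 = 51.4 → no gain ✓; to p=7.0 gives 349 − 52×7.0 = -15 → no gain ✓.
Moderate-case (own payoff 197 − 29×2.8 = 115.8): to p=0 gives 85 → no gain ✓; to p=7.0 gives 349 − 29×7.0 = 146 → profitable ✗.
5 of the 6 constraints hold; not an equilibrium.

5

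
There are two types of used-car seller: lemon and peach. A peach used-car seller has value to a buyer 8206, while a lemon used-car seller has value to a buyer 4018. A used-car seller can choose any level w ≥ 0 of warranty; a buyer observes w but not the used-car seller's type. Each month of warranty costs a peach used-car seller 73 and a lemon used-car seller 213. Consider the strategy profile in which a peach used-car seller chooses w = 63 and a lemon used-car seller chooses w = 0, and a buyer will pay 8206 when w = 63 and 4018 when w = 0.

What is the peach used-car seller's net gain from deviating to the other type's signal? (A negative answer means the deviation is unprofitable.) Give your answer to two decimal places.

Playing w = 63 the peach used-car seller receives 8206 − 73 × 63 = 3607.
Deviating to w = 0 yields 4018 instead.
Gain from deviating: 4018 − 3607 = 411.00.
The gain is positive, so the peach type's incentive-compatibility constraint is violated — this profile is not a separating equilibrium.

411.00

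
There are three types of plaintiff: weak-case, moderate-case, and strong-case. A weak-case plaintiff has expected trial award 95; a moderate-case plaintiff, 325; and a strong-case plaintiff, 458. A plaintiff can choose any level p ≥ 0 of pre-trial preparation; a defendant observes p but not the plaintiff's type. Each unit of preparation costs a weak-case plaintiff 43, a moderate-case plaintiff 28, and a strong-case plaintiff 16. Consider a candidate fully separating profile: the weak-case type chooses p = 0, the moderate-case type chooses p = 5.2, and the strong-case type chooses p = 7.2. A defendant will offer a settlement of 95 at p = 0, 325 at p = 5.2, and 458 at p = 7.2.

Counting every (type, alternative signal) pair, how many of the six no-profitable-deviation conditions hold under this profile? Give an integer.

3

Moderate-case (own payoff 325 − 28×5.2 = 179.4): to p=0 gives 95 → no gain ✓; to p=7.2 gives 458 − 28×7.2 = 256.4 → profitable ✗.
Strong-case (own payoff 458 − 16×7.2 = 342.8): to p=0 gives 95 → no gain ✓; to p=5.2 gives 325 − 16×5.2 = 241.8 → no gain ✓.
Weak-case (own payoff 95): to p=5.2 gives 325 − 43×5.2 = 101.4 → profitable ✗; to p=7.2 gives 458 − 43×7.2 = 148.4 → profitable ✗.
3 of the 6 constraints hold; not an equilibrium.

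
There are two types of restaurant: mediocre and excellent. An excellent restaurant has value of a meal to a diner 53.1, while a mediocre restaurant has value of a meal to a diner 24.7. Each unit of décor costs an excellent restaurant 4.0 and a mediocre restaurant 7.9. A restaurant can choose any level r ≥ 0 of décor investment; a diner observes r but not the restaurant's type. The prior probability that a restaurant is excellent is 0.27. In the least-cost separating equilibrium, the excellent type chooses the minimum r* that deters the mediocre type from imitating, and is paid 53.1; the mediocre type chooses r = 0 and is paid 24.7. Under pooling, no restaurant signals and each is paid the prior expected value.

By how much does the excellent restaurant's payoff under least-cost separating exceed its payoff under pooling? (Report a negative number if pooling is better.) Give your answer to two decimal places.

Least-cost separating signal: r* solves 24.7 = 53.1 − 7.9·r*, so r* = (53.1 − 24.7)/7.9 ≈ 3.5949.
Excellent type's separating payoff: 53.1 − 4.0 × r* = 53.1 − 4.0 × (53.1 − 24.7)/7.9 = 53.1 − 113.6/7.9 ≈ 38.7203.
Pooling payoff: 0.27 × 53.1 + 0.73 × 24.7 = 32.368.
Difference: 38.7203 − 32.368 = 6.3523, i.e. 6.35 to two decimal places.
The excellent type prefers to separate.

6.35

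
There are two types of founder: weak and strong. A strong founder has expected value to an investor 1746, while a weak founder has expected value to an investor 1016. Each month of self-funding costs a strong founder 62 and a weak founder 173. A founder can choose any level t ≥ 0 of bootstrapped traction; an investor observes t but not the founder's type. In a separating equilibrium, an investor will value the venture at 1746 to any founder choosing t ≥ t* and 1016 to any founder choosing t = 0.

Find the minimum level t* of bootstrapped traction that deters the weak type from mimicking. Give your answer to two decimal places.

A weak founder choosing t = 0 receives 1016.
Imitating at t* instead would pay 1746 at cost 173·t*, netting 1746 − 173·t*.
Indifference: 1016 = 1746 − 173·t*, so t* = (1746 − 1016) / 173 ≈ 4.22.
At t* the weak type's incentive constraint just binds; the strong type strictly prefers t* since its per-unit cost is lower.

4.22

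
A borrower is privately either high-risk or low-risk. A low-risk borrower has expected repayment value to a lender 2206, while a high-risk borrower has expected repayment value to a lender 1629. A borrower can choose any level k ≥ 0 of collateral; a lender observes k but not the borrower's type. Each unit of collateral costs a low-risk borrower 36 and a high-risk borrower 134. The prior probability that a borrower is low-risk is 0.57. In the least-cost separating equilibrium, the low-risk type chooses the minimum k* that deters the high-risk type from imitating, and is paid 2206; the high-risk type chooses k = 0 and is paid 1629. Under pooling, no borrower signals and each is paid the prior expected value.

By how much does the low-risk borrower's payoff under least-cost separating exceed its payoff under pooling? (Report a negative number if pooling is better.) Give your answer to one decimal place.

93.1

Least-cost separating signal: k* solves 1629 = 2206 − 134·k*, so k* = (2206 − 1629)/134 ≈ 4.3060.
Low-risk type's separating payoff: 2206 − 36 × k* = 2206 − 36 × (2206 − 1629)/134 = 2206 − 20772/134 ≈ 2050.985.
Pooling payoff: 0.57 × 2206 + 0.43 × 1629 = 1957.89.
Difference: 2050.985 − 1957.89 = 93.095, i.e. 93.1 to one decimal place.
The low-risk type prefers to separate.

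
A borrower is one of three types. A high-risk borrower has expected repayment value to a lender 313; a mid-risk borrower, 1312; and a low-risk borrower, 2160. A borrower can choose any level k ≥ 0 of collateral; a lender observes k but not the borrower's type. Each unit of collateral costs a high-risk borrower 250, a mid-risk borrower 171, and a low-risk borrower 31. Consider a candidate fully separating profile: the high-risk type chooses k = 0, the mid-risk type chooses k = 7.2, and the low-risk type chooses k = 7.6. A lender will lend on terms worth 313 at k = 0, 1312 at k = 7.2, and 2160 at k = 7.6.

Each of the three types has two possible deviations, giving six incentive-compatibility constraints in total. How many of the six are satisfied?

4

Mid-risk (own payoff 1312 − 171×7.2 = 80.8): to k=0 gives 313 → profitable ✗; to k=7.6 gives 2160 − 171×7.6 = 860.4 → profitable ✗.
High-risk (own payoff 313): to k=7.2 gives 1312 − 250×7.2 = -488 → no gain ✓; to k=7.6 gives 2160 − 250×7.6 = 260 → no gain ✓.
Low-risk (own payoff 2160 − 31×7.6 = 1924.4): to k=0 gives 313 → no gain ✓; to k=7.2 gives 1312 − 31×7.2 = 1088.8 → no gain ✓.
4 of the 6 constraints hold; not an equilibrium.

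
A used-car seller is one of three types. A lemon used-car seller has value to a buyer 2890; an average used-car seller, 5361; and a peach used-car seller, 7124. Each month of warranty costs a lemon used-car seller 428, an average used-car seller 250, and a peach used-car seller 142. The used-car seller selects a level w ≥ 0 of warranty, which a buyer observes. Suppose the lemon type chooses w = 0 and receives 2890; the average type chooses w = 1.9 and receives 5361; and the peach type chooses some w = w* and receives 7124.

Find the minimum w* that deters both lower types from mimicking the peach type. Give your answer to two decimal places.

Lemon type (on-path payoff 2890) won't mimic when 2890 ≥ 7124 − 428·w*, i.e. w* ≥ 9.89.
Average type (on-path payoff 5361 − 250×1.9 = 4886) won't mimic when 4886 ≥ 7124 − 250·w*, i.e. w* ≥ 8.95.
Both must hold, so w* = max(9.89, 8.95) = 9.89. The lemon type's constraint binds.

9.89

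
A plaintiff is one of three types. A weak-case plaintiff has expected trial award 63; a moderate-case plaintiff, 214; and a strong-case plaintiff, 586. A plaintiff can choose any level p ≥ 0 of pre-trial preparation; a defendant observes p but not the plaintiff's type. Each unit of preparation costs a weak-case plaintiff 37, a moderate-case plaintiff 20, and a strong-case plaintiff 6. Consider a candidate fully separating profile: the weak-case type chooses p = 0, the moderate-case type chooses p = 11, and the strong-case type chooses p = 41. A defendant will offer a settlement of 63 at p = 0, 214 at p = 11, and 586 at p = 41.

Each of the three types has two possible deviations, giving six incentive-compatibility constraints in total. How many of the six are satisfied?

Moderate-case (own payoff 214 − 20×11 = -6): to p=0 gives 63 → profitable ✗; to p=41 gives 586 − 20×41 = -234 → no gain ✓.
Weak-case (own payoff 63): to p=11 gives 214 − 37×11 = -193 → no gain ✓; to p=41 gives 586 − 37×41 = -931 → no gain ✓.
Strong-case (own payoff 586 − 6×41 = 340): to p=0 gives 63 → no gain ✓; to p=11 gives 214 − 6×11 = 148 → no gain ✓.
5 of the 6 constraints hold; not an equilibrium.

5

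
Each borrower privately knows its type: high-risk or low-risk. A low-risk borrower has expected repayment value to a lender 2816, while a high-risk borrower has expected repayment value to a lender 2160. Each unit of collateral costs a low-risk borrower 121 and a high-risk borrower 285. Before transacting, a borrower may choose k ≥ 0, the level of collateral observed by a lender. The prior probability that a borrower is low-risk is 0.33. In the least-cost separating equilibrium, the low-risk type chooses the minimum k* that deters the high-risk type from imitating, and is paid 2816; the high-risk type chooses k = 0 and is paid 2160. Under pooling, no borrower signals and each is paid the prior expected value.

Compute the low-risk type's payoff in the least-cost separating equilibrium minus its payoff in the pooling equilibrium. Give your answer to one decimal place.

161.0

Least-cost separating signal: k* solves 2160 = 2816 − 285·k*, so k* = (2816 − 2160)/285 ≈ 2.3018.
Low-risk type's separating payoff: 2816 − 121 × k* = 2816 − 121 × (2816 − 2160)/285 = 2816 − 79376/285 ≈ 2537.488.
Pooling payoff: 0.33 × 2816 + 0.67 × 2160 = 2376.48.
Difference: 2537.488 − 2376.48 = 161.008, i.e. 161.0 to one decimal place.
The low-risk type prefers to separate.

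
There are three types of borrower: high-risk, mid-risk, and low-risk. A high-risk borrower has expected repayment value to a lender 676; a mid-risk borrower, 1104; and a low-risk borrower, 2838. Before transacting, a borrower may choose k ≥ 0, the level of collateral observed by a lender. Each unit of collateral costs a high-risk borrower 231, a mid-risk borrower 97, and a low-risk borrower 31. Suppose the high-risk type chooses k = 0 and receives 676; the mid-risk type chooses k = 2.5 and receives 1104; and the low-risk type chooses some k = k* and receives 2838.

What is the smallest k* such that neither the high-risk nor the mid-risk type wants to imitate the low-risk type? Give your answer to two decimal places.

20.38

High-risk type (on-path payoff 676) won't mimic when 676 ≥ 2838 − 231·k*, i.e. k* ≥ 9.36.
Mid-risk type (on-path payoff 1104 − 97×2.5 = 861.5) won't mimic when 861.5 ≥ 2838 − 97·k*, i.e. k* ≥ 20.38.
Both must hold, so k* = max(9.36, 20.38) = 20.38. The mid-risk type's constraint binds.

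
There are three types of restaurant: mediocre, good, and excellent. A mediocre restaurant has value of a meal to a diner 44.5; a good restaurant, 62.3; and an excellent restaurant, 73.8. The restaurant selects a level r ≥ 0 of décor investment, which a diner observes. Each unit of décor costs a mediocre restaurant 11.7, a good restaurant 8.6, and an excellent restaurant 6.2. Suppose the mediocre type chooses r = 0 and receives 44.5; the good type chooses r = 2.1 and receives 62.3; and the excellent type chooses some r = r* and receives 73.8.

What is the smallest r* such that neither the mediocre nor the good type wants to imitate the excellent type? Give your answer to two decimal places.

Good type (on-path payoff 62.3 − 8.6×2.1 = 44.24) won't mimic when 44.24 ≥ 73.8 − 8.6·r*, i.e. r* ≥ 3.44.
Mediocre type (on-path payoff 44.5) won't mimic when 44.5 ≥ 73.8 − 11.7·r*, i.e. r* ≥ 2.50.
Both must hold, so r* = max(2.50, 3.44) = 3.44. The good type's constraint binds.

3.44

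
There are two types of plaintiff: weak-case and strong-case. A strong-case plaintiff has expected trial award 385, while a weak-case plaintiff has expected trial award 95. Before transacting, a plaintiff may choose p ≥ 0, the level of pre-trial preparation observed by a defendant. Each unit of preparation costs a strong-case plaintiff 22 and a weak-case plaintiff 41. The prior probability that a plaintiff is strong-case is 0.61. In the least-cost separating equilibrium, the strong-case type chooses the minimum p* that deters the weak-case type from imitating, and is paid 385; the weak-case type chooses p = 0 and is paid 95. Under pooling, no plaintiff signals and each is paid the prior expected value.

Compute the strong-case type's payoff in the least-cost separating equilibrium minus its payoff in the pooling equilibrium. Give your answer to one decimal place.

-42.5

Least-cost separating signal: p* solves 95 = 385 − 41·p*, so p* = (385 − 95)/41 ≈ 7.0732.
Strong-case type's separating payoff: 385 − 22 × p* = 385 − 22 × (385 − 95)/41 = 385 − 6380/41 ≈ 229.390.
Pooling payoff: 0.61 × 385 + 0.39 × 95 = 271.9.
Difference: 229.390 − 271.9 = -42.51, i.e. -42.5 to one decimal place.
The strong-case type would prefer the pooling outcome.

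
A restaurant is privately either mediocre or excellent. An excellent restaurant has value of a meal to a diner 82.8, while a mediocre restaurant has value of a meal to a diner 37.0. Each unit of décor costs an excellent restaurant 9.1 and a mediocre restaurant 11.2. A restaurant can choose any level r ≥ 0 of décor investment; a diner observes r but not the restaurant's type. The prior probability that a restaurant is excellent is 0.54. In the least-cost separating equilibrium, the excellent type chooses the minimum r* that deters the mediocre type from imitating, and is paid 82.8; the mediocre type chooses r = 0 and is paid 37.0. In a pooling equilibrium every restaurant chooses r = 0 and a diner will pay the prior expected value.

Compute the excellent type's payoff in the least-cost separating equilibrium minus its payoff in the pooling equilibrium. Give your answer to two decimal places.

Least-cost separating signal: r* solves 37.0 = 82.8 − 11.2·r*, so r* = (82.8 − 37.0)/11.2 ≈ 4.0893.
Excellent type's separating payoff: 82.8 − 9.1 × r* = 82.8 − 9.1 × (82.8 − 37.0)/11.2 = 82.8 − 416.78/11.2 = 45.5875.
Pooling payoff: 0.54 × 82.8 + 0.46 × 37.0 = 61.732.
Difference: 45.5875 − 61.732 = -16.1445, i.e. -16.14 to two decimal places.
The excellent type would prefer the pooling outcome.

-16.14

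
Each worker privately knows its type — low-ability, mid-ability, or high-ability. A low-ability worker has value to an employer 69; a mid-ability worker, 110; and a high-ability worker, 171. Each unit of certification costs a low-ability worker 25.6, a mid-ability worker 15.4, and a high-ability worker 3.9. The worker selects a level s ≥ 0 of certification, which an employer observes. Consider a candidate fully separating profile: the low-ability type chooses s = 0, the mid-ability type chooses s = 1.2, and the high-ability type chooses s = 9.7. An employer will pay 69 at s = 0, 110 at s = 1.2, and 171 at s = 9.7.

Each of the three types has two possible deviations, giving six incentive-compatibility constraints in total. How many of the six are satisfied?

Low-ability (own payoff 69): to s=1.2 gives 110 − 25.6×1.2 = 79.28 → profitable ✗; to s=9.7 gives 171 − 25.6×9.7 = -77.32 → no gain ✓.
High-ability (own payoff 171 − 3.9×9.7 = 133.17): to s=0 gives 69 → no gain ✓; to s=1.2 gives 110 − 3.9×1.2 = 105.32 → no gain ✓.
Mid-ability (own payoff 110 − 15.4×1.2 = 91.52): to s=0 gives 69 → no gain ✓; to s=9.7 gives 171 − 15.4×9.7 = 21.62 → no gain ✓.
5 of the 6 constraints hold; not an equilibrium.

5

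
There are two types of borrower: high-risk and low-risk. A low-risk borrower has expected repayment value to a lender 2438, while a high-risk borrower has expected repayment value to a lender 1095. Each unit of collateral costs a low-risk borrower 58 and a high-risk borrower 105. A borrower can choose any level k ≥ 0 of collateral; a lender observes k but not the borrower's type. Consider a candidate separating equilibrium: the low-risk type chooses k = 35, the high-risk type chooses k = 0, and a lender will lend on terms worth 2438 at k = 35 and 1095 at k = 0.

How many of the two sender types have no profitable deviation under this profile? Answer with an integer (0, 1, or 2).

Low-risk type: signal → 2438 − 58 × 35 = 408; deviate to 0 → 1095. IC fails (408 < 1095).
High-risk type: stay at 0 → 1095; mimic → 2438 − 105 × 35 = -1237. IC holds (1095 ≥ -1237).
1 of 2 constraints hold, so this profile is not an equilibrium.

1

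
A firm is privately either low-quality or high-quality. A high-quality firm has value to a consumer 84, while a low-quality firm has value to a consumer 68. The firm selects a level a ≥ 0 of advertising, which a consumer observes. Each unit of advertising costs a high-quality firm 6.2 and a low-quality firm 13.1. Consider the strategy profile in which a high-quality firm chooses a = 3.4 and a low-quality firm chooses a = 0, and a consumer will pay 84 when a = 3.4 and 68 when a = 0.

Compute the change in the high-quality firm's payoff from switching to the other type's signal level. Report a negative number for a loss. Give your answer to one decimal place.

Playing a = 3.4 the high-quality firm receives 84 − 6.2 × 3.4 = 62.92.
Deviating to a = 0 yields 68 instead.
Gain from deviating: 68 − 62.92 = 5.08, i.e. 5.1 to one decimal place.
The gain is positive, so the high-quality type's incentive-compatibility constraint is violated — this profile is not a separating equilibrium.

5.1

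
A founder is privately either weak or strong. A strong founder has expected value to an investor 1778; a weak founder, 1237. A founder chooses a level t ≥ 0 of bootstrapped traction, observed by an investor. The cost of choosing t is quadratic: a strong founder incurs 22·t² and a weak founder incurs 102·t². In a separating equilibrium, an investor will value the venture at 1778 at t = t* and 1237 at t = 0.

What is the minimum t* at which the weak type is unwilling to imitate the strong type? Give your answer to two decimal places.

The weak type at t = 0 receives 1237; imitating at t* yields 1778 − 102·t*².
Indifference: 1237 = 1778 − 102·t*², so t*² = (1778 − 1237) / 102 ≈ 5.3039.
t* = √5.3039 ≈ 2.30.

2.30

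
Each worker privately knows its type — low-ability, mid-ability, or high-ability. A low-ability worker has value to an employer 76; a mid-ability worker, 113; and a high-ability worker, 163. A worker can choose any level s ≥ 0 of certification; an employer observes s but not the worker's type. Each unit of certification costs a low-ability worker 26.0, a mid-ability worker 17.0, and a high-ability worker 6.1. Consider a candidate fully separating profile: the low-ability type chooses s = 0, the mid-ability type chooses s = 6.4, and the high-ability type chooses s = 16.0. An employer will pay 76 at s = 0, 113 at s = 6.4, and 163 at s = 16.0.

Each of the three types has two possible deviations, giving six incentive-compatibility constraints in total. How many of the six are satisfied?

3

Mid-ability (own payoff 113 − 17.0×6.4 = 4.2): to s=0 gives 76 → profitable ✗; to s=16.0 gives 163 − 17.0×16.0 = -109 → no gain ✓.
High-ability (own payoff 163 − 6.1×16.0 = 65.4): to s=0 gives 76 → profitable ✗; to s=6.4 gives 113 − 6.1×6.4 = 73.96 → profitable ✗.
Low-ability (own payoff 76): to s=6.4 gives 113 − 26.0×6.4 = -53.4 → no gain ✓; to s=16.0 gives 163 − 26.0×16.0 = -253 → no gain ✓.
3 of the 6 constraints hold; not an equilibrium.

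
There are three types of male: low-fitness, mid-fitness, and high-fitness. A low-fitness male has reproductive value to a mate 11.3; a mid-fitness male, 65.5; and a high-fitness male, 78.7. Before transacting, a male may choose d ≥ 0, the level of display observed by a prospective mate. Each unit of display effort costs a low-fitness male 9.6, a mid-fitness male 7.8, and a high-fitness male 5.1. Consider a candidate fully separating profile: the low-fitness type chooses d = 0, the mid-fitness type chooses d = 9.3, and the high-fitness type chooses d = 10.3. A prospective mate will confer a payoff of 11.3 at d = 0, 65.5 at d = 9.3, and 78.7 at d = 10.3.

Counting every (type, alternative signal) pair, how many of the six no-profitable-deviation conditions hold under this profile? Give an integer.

Mid-fitness (own payoff 65.5 − 7.8×9.3 = -7.04): to d=0 gives 11.3 → profitable ✗; to d=10.3 gives 78.7 − 7.8×10.3 = -1.64 → profitable ✗.
High-fitness (own payoff 78.7 − 5.1×10.3 = 26.17): to d=0 gives 11.3 → no gain ✓; to d=9.3 gives 65.5 − 5.1×9.3 = 18.07 → no gain ✓.
Low-fitness (own payoff 11.3): to d=9.3 gives 65.5 − 9.6×9.3 = -23.78 → no gain ✓; to d=10.3 gives 78.7 − 9.6×10.3 = -20.18 → no gain ✓.
4 of the 6 constraints hold; not an equilibrium.

4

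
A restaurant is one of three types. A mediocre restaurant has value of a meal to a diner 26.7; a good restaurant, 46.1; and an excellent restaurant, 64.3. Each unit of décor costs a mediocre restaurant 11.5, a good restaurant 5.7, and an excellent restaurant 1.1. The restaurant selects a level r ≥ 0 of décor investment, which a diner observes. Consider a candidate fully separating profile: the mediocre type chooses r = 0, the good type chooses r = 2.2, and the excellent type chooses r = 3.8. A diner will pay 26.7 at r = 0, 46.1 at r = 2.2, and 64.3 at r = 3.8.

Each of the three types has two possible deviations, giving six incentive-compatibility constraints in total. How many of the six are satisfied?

5

Excellent (own payoff 64.3 − 1.1×3.8 = 60.12): to r=0 gives 26.7 → no gain ✓; to r=2.2 gives 46.1 − 1.1×2.2 = 43.68 → no gain ✓.
Mediocre (own payoff 26.7): to r=2.2 gives 46.1 − 11.5×2.2 = 20.8 → no gain ✓; to r=3.8 gives 64.3 − 11.5×3.8 = 20.6 → no gain ✓.
Good (own payoff 46.1 − 5.7×2.2 = 33.56): to r=0 gives 26.7 → no gain ✓; to r=3.8 gives 64.3 − 5.7×3.8 = 42.64 → profitable ✗.
5 of the 6 constraints hold; not an equilibrium.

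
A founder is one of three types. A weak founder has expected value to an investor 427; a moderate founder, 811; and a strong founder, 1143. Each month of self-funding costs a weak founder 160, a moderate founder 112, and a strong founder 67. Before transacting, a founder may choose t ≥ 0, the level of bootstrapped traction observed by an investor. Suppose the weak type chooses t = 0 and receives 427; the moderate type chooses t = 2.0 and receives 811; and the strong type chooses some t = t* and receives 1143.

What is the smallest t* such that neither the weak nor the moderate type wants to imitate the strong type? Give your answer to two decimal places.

4.96

Weak type (on-path payoff 427) won't mimic when 427 ≥ 1143 − 160·t*, i.e. t* ≥ 4.48.
Moderate type (on-path payoff 811 − 112×2.0 = 587) won't mimic when 587 ≥ 1143 − 112·t*, i.e. t* ≥ 4.96.
Both must hold, so t* = max(4.48, 4.96) = 4.96. The moderate type's constraint binds.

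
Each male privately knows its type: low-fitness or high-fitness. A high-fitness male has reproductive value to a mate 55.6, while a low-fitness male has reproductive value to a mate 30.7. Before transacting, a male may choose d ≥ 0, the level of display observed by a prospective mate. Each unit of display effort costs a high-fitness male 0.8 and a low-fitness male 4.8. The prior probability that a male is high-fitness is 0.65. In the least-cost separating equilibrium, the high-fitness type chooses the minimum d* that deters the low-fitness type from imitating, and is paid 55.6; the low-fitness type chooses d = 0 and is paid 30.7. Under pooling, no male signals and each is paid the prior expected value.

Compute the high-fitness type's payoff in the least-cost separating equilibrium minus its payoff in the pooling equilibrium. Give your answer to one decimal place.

Least-cost separating signal: d* solves 30.7 = 55.6 − 4.8·d*, so d* = (55.6 − 30.7)/4.8 = 5.1875.
High-fitness type's separating payoff: 55.6 − 0.8 × d* = 55.6 − 0.8 × (55.6 − 30.7)/4.8 = 55.6 − 19.92/4.8 = 51.45.
Pooling payoff: 0.65 × 55.6 + 0.35 × 30.7 = 46.885.
Difference: 51.45 − 46.885 = 4.565, i.e. 4.6 to one decimal place.
The high-fitness type prefers to separate.

4.6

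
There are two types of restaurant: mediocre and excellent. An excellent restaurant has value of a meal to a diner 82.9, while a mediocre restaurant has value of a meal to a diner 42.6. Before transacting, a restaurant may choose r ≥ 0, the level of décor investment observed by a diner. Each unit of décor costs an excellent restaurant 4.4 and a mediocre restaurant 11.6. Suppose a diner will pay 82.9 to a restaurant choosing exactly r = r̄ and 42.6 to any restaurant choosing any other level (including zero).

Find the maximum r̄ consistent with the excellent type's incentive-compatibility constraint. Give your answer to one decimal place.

9.2

Choosing r̄ yields the excellent type 82.9 − 4.4·r̄; choosing zero yields 42.6.
The excellent type is indifferent at 82.9 − 4.4·r̄ = 42.6, i.e. r̄ = (82.9 − 42.6) / 4.4 ≈ 9.2.
For any r̄ above 9.2 the excellent type would rather pool at zero, so separation collapses.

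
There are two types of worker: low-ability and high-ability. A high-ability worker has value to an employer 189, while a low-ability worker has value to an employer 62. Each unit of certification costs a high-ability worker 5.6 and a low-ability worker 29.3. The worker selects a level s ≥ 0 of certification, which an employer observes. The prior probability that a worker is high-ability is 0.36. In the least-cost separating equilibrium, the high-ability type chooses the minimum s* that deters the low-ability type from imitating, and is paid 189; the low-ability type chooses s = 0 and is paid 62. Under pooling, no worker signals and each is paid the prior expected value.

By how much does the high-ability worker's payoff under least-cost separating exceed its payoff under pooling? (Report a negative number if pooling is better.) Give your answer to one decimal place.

57.0

Least-cost separating signal: s* solves 62 = 189 − 29.3·s*, so s* = (189 − 62)/29.3 ≈ 4.3345.
High-ability type's separating payoff: 189 − 5.6 × s* = 189 − 5.6 × (189 − 62)/29.3 = 189 − 711.2/29.3 ≈ 164.727.
Pooling payoff: 0.36 × 189 + 0.64 × 62 = 107.72.
Difference: 164.727 − 107.72 = 57.007, i.e. 57.0 to one decimal place.
The high-ability type prefers to separate.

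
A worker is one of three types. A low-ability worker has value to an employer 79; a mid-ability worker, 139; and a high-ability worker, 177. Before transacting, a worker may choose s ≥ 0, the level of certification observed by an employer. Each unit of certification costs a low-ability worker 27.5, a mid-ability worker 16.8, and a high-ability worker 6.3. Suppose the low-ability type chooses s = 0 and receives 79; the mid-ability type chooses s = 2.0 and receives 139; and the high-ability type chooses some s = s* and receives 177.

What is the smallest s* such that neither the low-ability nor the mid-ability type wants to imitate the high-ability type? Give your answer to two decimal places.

4.26

Low-ability type (on-path payoff 79) won't mimic when 79 ≥ 177 − 27.5·s*, i.e. s* ≥ 3.56.
Mid-ability type (on-path payoff 139 − 16.8×2.0 = 105.4) won't mimic when 105.4 ≥ 177 − 16.8·s*, i.e. s* ≥ 4.26.
Both must hold, so s* = max(3.56, 4.26) = 4.26. The mid-ability type's constraint binds.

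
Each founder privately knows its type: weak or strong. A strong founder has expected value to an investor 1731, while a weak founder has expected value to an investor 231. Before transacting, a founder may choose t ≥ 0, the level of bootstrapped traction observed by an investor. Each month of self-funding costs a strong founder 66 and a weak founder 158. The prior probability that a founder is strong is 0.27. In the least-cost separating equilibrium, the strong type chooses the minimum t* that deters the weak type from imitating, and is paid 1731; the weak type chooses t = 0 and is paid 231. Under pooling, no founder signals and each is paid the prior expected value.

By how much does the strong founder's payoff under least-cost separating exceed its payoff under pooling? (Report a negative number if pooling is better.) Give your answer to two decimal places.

Least-cost separating signal: t* solves 231 = 1731 − 158·t*, so t* = (1731 − 231)/158 ≈ 9.4937.
Strong type's separating payoff: 1731 − 66 × t* = 1731 − 66 × (1731 − 231)/158 = 1731 − 99000/158 ≈ 1104.4177.
Pooling payoff: 0.27 × 1731 + 0.73 × 231 = 636.
Difference: 1104.4177 − 636 = 468.4177, i.e. 468.42 to two decimal places.
The strong type prefers to separate.

468.42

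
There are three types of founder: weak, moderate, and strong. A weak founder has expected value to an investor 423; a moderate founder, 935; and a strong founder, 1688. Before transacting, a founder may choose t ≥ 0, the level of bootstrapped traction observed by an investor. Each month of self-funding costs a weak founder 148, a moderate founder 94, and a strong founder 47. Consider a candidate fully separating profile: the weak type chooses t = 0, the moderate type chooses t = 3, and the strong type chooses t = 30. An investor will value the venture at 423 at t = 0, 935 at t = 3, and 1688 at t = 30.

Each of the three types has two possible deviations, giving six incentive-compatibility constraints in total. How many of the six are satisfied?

Strong (own payoff 1688 − 47×30 = 278): to t=0 gives 423 → profitable ✗; to t=3 gives 935 − 47×3 = 794 → profitable ✗.
Weak (own payoff 423): to t=3 gives 935 − 148×3 = 491 → profitable ✗; to t=30 gives 1688 − 148×30 = -2752 → no gain ✓.
Moderate (own payoff 935 − 94×3 = 653): to t=0 gives 423 → no gain ✓; to t=30 gives 1688 − 94×30 = -1132 → no gain ✓.
3 of the 6 constraints hold; not an equilibrium.

3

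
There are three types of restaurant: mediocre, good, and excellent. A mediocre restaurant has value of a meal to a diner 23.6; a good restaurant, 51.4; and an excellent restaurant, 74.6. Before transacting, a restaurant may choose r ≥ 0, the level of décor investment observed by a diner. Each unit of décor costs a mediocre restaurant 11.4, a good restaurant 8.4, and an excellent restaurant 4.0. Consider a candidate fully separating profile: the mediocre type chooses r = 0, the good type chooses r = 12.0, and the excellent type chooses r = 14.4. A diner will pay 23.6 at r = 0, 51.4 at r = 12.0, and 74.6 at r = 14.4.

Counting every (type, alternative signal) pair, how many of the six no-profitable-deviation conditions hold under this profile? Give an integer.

3

Good (own payoff 51.4 − 8.4×12.0 = -49.4): to r=0 gives 23.6 → profitable ✗; to r=14.4 gives 74.6 − 8.4×14.4 = -46.36 → profitable ✗.
Excellent (own payoff 74.6 − 4.0×14.4 = 17): to r=0 gives 23.6 → profitable ✗; to r=12.0 gives 51.4 − 4.0×12.0 = 3.4 → no gain ✓.
Mediocre (own payoff 23.6): to r=12.0 gives 51.4 − 11.4×12.0 = -85.4 → no gain ✓; to r=14.4 gives 74.6 − 11.4×14.4 = -89.56 → no gain ✓.
3 of the 6 constraints hold; not an equilibrium.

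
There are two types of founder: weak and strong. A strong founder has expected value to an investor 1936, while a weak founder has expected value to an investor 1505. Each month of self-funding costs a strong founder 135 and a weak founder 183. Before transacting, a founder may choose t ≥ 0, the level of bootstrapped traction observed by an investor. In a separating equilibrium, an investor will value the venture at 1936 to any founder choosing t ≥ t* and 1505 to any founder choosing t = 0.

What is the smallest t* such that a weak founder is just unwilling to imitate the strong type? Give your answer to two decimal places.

A weak founder choosing t = 0 receives 1505.
Imitating at t* instead would pay 1936 at cost 183·t*, netting 1936 − 183·t*.
Indifference: 1505 = 1936 − 183·t*, so t* = (1936 − 1505) / 183 ≈ 2.36.
At t* the weak type's incentive constraint just binds; the strong type strictly prefers t* since its per-unit cost is lower.

2.36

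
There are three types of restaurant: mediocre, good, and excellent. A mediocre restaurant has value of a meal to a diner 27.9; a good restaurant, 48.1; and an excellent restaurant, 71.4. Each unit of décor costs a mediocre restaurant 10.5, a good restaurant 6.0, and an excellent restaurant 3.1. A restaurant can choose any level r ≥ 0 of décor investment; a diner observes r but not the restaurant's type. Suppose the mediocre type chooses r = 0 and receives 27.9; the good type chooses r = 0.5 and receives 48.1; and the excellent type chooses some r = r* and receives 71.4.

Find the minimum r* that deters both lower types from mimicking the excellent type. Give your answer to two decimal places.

Good type (on-path payoff 48.1 − 6.0×0.5 = 45.1) won't mimic when 45.1 ≥ 71.4 − 6.0·r*, i.e. r* ≥ 4.38.
Mediocre type (on-path payoff 27.9) won't mimic when 27.9 ≥ 71.4 − 10.5·r*, i.e. r* ≥ 4.14.
Both must hold, so r* = max(4.14, 4.38) = 4.38. The good type's constraint binds.

4.38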